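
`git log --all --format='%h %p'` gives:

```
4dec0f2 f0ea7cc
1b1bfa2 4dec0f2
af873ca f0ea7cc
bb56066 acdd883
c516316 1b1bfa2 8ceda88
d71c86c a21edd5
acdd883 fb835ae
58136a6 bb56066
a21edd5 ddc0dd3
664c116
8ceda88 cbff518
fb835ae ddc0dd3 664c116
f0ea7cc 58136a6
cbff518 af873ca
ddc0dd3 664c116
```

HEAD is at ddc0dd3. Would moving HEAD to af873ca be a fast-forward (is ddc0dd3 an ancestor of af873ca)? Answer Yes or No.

Yes

A fast-forward from ddc0dd3 to af873ca is possible iff ddc0dd3 is an ancestor of af873ca.
Ancestors of af873ca: {58136a6, 664c116, acdd883, af873ca, bb56066, ddc0dd3, f0ea7cc, fb835ae}.
ddc0dd3 is among them, so fast-forward is possible.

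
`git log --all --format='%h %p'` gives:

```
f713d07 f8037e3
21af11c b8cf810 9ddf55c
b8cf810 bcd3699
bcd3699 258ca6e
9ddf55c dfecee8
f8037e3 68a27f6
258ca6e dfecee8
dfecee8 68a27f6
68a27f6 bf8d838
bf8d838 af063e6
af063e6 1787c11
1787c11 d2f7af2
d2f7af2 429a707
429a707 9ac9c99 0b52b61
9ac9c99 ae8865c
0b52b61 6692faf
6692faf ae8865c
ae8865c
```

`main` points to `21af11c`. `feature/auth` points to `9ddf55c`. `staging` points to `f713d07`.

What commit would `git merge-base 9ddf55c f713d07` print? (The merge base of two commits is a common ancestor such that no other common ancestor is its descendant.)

Ancestors of 9ddf55c: {0b52b61, 1787c11, 429a707, 6692faf, 68a27f6, 9ac9c99, 9ddf55c, ae8865c, af063e6, bf8d838, d2f7af2, dfecee8}.
Ancestors of f713d07: {0b52b61, 1787c11, 429a707, 6692faf, 68a27f6, 9ac9c99, ae8865c, af063e6, bf8d838, d2f7af2, f713d07, f8037e3}.
Common ancestors: {0b52b61, 1787c11, 429a707, 6692faf, 68a27f6, 9ac9c99, ae8865c, af063e6, bf8d838, d2f7af2}.
Among these, 68a27f6 is not an ancestor of any other common ancestor — it is the merge base.

68a27f6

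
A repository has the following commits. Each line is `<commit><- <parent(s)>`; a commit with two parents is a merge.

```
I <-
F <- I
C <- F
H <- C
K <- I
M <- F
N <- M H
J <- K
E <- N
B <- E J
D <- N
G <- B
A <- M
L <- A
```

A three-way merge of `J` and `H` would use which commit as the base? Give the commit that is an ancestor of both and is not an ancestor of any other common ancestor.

I

Ancestors of J: {I, J, K}.
Ancestors of H: {C, F, H, I}.
Common ancestors: {I}.
The only common ancestor is I, so it is the merge base.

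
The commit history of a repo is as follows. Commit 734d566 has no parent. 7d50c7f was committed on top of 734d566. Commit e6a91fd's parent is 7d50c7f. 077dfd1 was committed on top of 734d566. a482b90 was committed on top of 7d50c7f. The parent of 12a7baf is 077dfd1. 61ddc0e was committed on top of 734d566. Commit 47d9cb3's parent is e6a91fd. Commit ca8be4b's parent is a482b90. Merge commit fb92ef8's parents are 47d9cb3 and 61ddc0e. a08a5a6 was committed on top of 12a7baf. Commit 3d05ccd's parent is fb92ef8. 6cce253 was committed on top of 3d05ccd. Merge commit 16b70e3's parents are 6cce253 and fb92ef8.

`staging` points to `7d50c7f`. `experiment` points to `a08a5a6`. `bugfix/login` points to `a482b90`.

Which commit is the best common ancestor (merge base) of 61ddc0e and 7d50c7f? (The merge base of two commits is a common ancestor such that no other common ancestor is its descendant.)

734d566

Ancestors of 61ddc0e: {61ddc0e, 734d566}.
Ancestors of 7d50c7f: {734d566, 7d50c7f}.
Common ancestors: {734d566}.
The only common ancestor is 734d566, so it is the merge base.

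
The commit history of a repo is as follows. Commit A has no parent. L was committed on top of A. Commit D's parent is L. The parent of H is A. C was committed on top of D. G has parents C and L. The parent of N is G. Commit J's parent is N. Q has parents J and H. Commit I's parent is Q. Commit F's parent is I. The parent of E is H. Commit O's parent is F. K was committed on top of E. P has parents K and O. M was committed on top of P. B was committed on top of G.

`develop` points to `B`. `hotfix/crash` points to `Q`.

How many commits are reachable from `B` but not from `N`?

Reachable from B: {A, B, C, D, G, L}.
Reachable from N: {A, C, D, G, L, N}.
In B's history but not N's: {B} — 1 commit.

1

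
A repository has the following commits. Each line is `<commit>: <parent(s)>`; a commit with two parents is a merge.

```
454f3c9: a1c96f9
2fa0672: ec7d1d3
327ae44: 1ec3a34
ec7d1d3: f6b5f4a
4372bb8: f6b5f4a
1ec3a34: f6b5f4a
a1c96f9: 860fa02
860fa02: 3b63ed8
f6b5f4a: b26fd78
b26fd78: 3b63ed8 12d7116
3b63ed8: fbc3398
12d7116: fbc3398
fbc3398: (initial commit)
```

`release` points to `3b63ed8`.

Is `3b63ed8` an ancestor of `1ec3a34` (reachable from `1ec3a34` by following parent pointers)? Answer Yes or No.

Ancestors of 1ec3a34 (commits reachable by following parents): {12d7116, 1ec3a34, 3b63ed8, b26fd78, f6b5f4a, fbc3398}.
3b63ed8 is in that set, so it is an ancestor of 1ec3a34.

Yes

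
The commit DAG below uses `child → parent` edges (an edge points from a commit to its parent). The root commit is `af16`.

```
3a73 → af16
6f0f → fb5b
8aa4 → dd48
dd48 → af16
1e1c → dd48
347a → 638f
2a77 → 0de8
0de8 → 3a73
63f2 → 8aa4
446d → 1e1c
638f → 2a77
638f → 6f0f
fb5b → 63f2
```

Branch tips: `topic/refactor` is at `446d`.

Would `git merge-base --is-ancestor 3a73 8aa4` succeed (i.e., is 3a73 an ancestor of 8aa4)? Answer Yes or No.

No

Ancestors of 8aa4: {8aa4, af16, dd48}.
3a73 is not in that set, so it is not an ancestor of 8aa4.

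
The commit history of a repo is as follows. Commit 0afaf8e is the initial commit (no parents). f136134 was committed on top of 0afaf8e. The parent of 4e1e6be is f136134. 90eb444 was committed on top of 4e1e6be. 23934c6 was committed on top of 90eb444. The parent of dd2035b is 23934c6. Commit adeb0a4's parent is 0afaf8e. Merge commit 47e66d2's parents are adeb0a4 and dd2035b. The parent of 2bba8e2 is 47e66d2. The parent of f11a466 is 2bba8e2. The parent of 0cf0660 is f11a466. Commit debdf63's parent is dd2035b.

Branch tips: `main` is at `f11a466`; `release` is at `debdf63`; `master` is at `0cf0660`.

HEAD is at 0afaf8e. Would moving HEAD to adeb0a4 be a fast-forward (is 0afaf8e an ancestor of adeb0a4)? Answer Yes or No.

Yes

A fast-forward from 0afaf8e to adeb0a4 is possible iff 0afaf8e is an ancestor of adeb0a4.
Ancestors of adeb0a4: {0afaf8e, adeb0a4}.
0afaf8e is among them, so fast-forward is possible.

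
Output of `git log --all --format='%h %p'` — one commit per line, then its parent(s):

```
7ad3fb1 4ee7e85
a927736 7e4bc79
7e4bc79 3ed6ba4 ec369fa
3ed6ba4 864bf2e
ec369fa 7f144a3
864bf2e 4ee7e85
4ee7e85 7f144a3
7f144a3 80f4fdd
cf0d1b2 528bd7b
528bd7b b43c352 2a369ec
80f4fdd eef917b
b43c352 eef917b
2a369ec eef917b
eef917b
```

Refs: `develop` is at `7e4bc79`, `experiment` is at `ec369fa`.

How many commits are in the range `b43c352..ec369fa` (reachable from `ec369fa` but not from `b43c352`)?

3

Reachable from ec369fa: {7f144a3, 80f4fdd, ec369fa, eef917b}.
Reachable from b43c352: {b43c352, eef917b}.
In ec369fa's history but not b43c352's: {7f144a3, 80f4fdd, ec369fa} — 3 commits.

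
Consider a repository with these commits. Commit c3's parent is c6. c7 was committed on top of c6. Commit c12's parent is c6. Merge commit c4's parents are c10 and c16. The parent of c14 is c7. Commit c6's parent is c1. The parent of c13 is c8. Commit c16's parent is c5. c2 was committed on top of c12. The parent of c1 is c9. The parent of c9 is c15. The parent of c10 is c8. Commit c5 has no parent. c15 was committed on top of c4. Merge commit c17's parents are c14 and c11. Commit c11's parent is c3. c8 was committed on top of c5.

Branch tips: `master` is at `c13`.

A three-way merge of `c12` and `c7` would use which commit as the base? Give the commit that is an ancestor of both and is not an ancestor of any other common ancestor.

Ancestors of c12: {c1, c10, c12, c15, c16, c4, c5, c6, c8, c9}.
Ancestors of c7: {c1, c10, c15, c16, c4, c5, c6, c7, c8, c9}.
Common ancestors: {c1, c10, c15, c16, c4, c5, c6, c8, c9}.
Among these, c6 is not an ancestor of any other common ancestor — it is the merge base.

c6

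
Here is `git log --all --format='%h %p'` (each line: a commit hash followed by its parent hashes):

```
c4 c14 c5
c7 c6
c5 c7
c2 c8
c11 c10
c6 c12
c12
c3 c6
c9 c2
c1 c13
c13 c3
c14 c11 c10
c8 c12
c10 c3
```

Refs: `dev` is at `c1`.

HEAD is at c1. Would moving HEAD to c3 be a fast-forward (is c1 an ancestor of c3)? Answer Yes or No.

No

A fast-forward from c1 to c3 is possible iff c1 is an ancestor of c3.
Ancestors of c3: {c12, c3, c6}.
c1 is not among them, so fast-forward is not possible.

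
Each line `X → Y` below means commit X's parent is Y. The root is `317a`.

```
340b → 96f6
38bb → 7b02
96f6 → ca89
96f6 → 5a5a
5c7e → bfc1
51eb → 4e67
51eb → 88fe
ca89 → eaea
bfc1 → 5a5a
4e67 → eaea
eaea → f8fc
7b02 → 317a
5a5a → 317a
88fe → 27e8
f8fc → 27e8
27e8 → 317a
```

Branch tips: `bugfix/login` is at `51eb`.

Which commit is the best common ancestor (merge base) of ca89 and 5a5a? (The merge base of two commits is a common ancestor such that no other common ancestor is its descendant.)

Ancestors of ca89: {27e8, 317a, ca89, eaea, f8fc}.
Ancestors of 5a5a: {317a, 5a5a}.
Common ancestors: {317a}.
The only common ancestor is 317a, so it is the merge base.

317a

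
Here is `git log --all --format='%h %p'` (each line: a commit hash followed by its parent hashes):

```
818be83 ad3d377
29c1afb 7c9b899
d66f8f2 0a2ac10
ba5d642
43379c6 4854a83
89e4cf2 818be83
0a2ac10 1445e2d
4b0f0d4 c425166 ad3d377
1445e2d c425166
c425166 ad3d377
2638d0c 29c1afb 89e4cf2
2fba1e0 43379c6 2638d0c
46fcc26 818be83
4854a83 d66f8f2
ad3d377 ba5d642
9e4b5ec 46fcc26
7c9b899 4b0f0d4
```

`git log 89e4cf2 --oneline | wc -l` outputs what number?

Walking parent pointers from 89e4cf2: reachable set = {818be83, 89e4cf2, ad3d377, ba5d642}.
That is 4 commits.

4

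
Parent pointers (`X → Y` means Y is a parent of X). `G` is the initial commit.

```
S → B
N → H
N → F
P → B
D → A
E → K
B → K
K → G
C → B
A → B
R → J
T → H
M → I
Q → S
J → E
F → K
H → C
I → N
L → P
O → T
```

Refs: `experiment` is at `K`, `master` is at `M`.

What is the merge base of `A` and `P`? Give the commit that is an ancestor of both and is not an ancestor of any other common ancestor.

Ancestors of A: {A, B, G, K}.
Ancestors of P: {B, G, K, P}.
Common ancestors: {B, G, K}.
Among these, B is not an ancestor of any other common ancestor — it is the merge base.

B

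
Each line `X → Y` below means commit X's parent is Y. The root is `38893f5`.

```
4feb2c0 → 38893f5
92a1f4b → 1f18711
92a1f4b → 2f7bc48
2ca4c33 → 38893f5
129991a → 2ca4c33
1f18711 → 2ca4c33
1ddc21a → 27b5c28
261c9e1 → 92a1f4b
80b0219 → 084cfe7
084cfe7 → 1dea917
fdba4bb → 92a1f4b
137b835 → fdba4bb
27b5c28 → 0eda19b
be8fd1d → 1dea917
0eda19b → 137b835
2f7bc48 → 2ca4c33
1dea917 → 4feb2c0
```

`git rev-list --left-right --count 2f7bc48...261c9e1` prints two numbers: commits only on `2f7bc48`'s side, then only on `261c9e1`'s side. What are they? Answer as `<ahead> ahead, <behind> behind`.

0 ahead, 3 behind

Reachable from 2f7bc48: {2ca4c33, 2f7bc48, 38893f5}.
Reachable from 261c9e1: {1f18711, 261c9e1, 2ca4c33, 2f7bc48, 38893f5, 92a1f4b}.
Only in 2f7bc48's history (ahead): {} — 0.
Only in 261c9e1's history (behind): {1f18711, 261c9e1, 92a1f4b} — 3.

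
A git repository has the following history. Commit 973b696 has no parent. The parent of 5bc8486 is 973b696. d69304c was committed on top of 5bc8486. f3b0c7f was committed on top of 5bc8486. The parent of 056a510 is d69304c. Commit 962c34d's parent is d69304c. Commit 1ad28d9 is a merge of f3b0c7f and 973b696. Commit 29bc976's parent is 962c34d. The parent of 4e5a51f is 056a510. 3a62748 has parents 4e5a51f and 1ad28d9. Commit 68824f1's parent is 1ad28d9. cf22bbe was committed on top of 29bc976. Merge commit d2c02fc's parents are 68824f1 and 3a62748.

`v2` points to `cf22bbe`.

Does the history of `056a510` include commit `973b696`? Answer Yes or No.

Ancestors of 056a510 (commits reachable by following parents): {056a510, 5bc8486, 973b696, d69304c}.
973b696 is in that set, so it is an ancestor of 056a510.

Yes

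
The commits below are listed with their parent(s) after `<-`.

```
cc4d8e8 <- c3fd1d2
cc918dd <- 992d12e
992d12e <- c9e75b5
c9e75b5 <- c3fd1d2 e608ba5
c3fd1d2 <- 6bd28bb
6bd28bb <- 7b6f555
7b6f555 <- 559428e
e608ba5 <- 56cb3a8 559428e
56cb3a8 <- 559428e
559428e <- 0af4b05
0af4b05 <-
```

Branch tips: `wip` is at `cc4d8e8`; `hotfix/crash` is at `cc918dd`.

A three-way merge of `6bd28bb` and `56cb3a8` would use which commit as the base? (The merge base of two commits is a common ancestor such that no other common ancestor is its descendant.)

559428e

Ancestors of 6bd28bb: {0af4b05, 559428e, 6bd28bb, 7b6f555}.
Ancestors of 56cb3a8: {0af4b05, 559428e, 56cb3a8}.
Common ancestors: {0af4b05, 559428e}.
Among these, 559428e is not an ancestor of any other common ancestor — it is the merge base.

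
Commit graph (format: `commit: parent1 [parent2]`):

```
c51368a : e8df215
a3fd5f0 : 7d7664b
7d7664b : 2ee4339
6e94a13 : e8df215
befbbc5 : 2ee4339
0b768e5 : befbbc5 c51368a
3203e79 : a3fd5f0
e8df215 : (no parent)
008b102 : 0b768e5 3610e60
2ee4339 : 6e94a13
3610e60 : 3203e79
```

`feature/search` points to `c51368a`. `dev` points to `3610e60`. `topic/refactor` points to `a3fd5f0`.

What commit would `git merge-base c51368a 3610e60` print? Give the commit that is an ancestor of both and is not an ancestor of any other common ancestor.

Ancestors of c51368a: {c51368a, e8df215}.
Ancestors of 3610e60: {2ee4339, 3203e79, 3610e60, 6e94a13, 7d7664b, a3fd5f0, e8df215}.
Common ancestors: {e8df215}.
The only common ancestor is e8df215, so it is the merge base.

e8df215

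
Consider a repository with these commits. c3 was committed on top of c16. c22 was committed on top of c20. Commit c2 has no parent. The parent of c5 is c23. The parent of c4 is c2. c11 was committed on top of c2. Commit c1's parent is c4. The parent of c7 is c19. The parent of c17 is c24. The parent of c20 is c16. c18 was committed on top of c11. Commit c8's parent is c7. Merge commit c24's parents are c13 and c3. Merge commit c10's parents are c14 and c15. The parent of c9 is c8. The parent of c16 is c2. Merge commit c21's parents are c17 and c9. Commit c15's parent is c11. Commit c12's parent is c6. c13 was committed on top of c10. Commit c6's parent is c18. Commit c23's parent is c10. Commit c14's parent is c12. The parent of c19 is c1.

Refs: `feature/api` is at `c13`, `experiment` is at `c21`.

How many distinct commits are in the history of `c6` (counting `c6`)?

4

Walking parent pointers from c6: reachable set = {c11, c18, c2, c6}.
That is 4 commits.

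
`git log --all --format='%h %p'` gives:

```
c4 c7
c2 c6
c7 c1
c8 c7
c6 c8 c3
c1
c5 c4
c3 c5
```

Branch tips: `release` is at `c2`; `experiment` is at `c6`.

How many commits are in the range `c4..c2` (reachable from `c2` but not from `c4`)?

Reachable from c2: {c1, c2, c3, c4, c5, c6, c7, c8}.
Reachable from c4: {c1, c4, c7}.
In c2's history but not c4's: {c2, c3, c5, c6, c8} — 5 commits.

5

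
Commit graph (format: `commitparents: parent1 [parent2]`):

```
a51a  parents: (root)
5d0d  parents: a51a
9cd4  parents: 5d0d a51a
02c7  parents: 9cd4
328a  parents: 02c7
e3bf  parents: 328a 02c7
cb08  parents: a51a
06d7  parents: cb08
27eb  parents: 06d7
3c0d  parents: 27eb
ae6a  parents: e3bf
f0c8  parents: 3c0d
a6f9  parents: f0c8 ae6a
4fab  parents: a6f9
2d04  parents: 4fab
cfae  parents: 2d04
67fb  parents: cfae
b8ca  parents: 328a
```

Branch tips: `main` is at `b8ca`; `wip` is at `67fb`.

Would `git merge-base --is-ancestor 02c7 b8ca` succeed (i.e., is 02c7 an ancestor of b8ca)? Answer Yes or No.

Yes

Ancestors of b8ca (commits reachable by following parents): {02c7, 328a, 5d0d, 9cd4, a51a, b8ca}.
02c7 is in that set, so it is an ancestor of b8ca.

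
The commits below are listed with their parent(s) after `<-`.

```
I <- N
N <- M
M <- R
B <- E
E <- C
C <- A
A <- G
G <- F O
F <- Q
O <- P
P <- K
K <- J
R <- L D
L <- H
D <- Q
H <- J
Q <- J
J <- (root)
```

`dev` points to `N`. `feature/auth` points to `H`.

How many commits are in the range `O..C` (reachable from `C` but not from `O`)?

5

Reachable from C: {A, C, F, G, J, K, O, P, Q}.
Reachable from O: {J, K, O, P}.
In C's history but not O's: {A, C, F, G, Q} — 5 commits.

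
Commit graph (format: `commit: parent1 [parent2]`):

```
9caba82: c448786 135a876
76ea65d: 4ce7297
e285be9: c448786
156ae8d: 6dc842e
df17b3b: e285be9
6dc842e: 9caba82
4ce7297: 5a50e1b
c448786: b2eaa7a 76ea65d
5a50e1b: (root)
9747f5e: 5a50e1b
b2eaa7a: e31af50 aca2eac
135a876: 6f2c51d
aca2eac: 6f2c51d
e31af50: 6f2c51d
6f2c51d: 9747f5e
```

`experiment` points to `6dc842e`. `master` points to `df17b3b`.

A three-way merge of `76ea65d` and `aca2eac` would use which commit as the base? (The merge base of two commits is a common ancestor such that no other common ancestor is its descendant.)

5a50e1b

Ancestors of 76ea65d: {4ce7297, 5a50e1b, 76ea65d}.
Ancestors of aca2eac: {5a50e1b, 6f2c51d, 9747f5e, aca2eac}.
Common ancestors: {5a50e1b}.
The only common ancestor is 5a50e1b, so it is the merge base.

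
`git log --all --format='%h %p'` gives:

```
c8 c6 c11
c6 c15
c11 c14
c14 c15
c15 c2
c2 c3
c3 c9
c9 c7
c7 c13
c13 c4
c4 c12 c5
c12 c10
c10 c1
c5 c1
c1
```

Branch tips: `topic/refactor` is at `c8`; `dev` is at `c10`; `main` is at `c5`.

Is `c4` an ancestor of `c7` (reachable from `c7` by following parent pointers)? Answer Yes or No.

Ancestors of c7 (commits reachable by following parents): {c1, c10, c12, c13, c4, c5, c7}.
c4 is in that set, so it is an ancestor of c7.

Yes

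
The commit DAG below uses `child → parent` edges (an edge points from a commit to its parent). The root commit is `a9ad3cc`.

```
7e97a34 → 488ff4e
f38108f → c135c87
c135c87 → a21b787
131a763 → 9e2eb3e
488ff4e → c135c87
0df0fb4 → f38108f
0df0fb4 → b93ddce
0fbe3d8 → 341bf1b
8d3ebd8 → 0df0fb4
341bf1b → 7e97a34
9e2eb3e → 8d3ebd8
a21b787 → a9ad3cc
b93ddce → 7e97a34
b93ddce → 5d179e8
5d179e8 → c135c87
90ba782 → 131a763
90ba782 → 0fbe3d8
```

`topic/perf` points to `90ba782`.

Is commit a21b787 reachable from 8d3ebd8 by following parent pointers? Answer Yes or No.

Ancestors of 8d3ebd8 (commits reachable by following parents): {0df0fb4, 488ff4e, 5d179e8, 7e97a34, 8d3ebd8, a21b787, a9ad3cc, b93ddce, c135c87, f38108f}.
a21b787 is in that set, so it is an ancestor of 8d3ebd8.

Yes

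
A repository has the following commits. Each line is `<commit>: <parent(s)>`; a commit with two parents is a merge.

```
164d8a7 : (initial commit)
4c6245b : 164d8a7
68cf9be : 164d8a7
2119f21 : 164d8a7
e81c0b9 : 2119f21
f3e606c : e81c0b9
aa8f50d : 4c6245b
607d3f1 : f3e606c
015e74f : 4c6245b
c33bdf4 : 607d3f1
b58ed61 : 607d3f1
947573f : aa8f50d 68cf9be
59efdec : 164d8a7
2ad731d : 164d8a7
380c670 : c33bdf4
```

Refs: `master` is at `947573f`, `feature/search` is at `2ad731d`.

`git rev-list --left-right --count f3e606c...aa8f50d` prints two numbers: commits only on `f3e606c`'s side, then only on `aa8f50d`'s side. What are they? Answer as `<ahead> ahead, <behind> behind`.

Reachable from f3e606c: {164d8a7, 2119f21, e81c0b9, f3e606c}.
Reachable from aa8f50d: {164d8a7, 4c6245b, aa8f50d}.
Only in f3e606c's history (ahead): {2119f21, e81c0b9, f3e606c} — 3.
Only in aa8f50d's history (behind): {4c6245b, aa8f50d} — 2.

3 ahead, 2 behind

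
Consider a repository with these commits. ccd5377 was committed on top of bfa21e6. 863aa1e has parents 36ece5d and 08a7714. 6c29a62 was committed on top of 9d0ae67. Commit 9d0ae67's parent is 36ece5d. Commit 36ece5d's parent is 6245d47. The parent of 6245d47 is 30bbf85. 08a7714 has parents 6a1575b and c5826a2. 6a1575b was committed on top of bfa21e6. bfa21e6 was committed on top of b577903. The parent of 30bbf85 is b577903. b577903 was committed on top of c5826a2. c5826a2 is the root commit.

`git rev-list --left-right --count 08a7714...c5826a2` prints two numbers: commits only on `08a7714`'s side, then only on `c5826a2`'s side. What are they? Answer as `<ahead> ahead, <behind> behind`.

Reachable from 08a7714: {08a7714, 6a1575b, b577903, bfa21e6, c5826a2}.
Reachable from c5826a2: {c5826a2}.
Only in 08a7714's history (ahead): {08a7714, 6a1575b, b577903, bfa21e6} — 4.
Only in c5826a2's history (behind): {} — 0.

4 ahead, 0 behind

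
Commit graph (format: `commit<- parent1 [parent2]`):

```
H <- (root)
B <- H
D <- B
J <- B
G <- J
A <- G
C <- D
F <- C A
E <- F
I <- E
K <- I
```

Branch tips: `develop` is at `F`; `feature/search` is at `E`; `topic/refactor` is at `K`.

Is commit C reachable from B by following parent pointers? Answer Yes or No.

Ancestors of B: {B, H}.
C is not in that set, so it is not an ancestor of B.

No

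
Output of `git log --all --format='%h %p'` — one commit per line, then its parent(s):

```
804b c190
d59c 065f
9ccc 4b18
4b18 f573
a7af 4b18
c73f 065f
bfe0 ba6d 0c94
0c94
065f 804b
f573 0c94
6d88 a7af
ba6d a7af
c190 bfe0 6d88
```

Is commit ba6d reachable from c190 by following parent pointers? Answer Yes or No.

Yes

Ancestors of c190 (commits reachable by following parents): {0c94, 4b18, 6d88, a7af, ba6d, bfe0, c190, f573}.
ba6d is in that set, so it is an ancestor of c190.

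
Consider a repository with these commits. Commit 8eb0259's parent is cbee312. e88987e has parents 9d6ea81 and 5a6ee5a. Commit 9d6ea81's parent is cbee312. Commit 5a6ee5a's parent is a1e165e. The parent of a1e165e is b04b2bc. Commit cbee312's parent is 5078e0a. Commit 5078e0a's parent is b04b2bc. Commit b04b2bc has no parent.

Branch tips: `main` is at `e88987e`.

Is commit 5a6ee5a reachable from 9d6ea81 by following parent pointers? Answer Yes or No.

No

Ancestors of 9d6ea81: {5078e0a, 9d6ea81, b04b2bc, cbee312}.
5a6ee5a is not in that set, so it is not an ancestor of 9d6ea81.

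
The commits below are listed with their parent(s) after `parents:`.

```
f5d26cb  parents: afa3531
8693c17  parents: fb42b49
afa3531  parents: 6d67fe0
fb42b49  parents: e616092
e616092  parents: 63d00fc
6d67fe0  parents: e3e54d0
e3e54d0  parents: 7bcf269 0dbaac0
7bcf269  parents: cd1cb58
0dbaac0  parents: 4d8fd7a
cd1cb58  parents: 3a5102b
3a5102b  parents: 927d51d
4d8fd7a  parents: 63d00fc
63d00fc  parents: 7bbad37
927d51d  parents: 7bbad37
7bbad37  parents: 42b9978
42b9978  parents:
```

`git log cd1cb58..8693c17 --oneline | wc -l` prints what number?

Reachable from 8693c17: {42b9978, 63d00fc, 7bbad37, 8693c17, e616092, fb42b49}.
Reachable from cd1cb58: {3a5102b, 42b9978, 7bbad37, 927d51d, cd1cb58}.
In 8693c17's history but not cd1cb58's: {63d00fc, 8693c17, e616092, fb42b49} — 4 commits.

4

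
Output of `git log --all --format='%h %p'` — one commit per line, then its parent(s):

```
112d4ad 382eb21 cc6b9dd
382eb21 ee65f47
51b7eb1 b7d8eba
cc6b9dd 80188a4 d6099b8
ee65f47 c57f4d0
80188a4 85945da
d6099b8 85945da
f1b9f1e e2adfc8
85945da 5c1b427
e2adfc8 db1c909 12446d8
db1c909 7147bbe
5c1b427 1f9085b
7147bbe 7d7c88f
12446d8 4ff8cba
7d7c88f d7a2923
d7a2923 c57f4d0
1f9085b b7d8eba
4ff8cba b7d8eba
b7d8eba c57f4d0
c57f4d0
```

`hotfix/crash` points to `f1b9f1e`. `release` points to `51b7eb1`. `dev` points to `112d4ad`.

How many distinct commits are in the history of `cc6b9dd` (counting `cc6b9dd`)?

8

Walking parent pointers from cc6b9dd: reachable set = {1f9085b, 5c1b427, 80188a4, 85945da, b7d8eba, c57f4d0, cc6b9dd, d6099b8}.
That is 8 commits.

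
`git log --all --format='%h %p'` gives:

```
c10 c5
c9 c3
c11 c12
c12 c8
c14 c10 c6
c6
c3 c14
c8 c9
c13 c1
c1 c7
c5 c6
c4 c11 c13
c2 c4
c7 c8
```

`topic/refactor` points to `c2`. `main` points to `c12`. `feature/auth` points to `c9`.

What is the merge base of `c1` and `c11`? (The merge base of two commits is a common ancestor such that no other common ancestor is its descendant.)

Ancestors of c1: {c1, c10, c14, c3, c5, c6, c7, c8, c9}.
Ancestors of c11: {c10, c11, c12, c14, c3, c5, c6, c8, c9}.
Common ancestors: {c10, c14, c3, c5, c6, c8, c9}.
Among these, c8 is not an ancestor of any other common ancestor — it is the merge base.

c8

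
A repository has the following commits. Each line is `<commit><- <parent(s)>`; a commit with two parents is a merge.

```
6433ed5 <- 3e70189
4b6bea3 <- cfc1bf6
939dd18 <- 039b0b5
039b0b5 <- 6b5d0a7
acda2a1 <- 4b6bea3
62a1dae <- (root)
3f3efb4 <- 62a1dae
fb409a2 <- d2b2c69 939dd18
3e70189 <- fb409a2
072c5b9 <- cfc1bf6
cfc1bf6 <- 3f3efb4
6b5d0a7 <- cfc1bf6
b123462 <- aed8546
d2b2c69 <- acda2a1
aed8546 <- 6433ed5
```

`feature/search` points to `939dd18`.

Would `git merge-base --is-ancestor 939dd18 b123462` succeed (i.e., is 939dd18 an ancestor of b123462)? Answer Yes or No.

Ancestors of b123462 (commits reachable by following parents): {039b0b5, 3e70189, 3f3efb4, 4b6bea3, 62a1dae, 6433ed5, 6b5d0a7, 939dd18, acda2a1, aed8546, b123462, cfc1bf6, d2b2c69, fb409a2}.
939dd18 is in that set, so it is an ancestor of b123462.

Yes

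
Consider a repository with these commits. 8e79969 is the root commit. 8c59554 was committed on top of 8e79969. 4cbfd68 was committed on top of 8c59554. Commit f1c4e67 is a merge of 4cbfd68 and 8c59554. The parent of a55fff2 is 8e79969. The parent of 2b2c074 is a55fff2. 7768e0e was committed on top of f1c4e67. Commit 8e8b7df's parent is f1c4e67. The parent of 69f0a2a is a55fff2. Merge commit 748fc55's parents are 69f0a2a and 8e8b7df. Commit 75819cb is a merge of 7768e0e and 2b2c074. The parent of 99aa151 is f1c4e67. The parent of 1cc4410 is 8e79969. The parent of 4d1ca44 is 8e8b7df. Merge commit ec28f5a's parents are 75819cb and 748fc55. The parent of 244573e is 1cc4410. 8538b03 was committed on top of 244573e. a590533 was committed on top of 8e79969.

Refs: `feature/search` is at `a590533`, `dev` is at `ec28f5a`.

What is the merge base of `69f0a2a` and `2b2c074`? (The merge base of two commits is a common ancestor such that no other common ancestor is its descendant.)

a55fff2

Ancestors of 69f0a2a: {69f0a2a, 8e79969, a55fff2}.
Ancestors of 2b2c074: {2b2c074, 8e79969, a55fff2}.
Common ancestors: {8e79969, a55fff2}.
Among these, a55fff2 is not an ancestor of any other common ancestor — it is the merge base.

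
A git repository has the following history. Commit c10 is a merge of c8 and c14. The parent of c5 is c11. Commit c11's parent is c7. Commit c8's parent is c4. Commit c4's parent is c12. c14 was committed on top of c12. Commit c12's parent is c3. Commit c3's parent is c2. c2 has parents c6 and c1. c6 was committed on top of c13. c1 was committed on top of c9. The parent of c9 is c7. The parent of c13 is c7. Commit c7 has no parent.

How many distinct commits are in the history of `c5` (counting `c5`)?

3

Walking parent pointers from c5: reachable set = {c11, c5, c7}.
That is 3 commits.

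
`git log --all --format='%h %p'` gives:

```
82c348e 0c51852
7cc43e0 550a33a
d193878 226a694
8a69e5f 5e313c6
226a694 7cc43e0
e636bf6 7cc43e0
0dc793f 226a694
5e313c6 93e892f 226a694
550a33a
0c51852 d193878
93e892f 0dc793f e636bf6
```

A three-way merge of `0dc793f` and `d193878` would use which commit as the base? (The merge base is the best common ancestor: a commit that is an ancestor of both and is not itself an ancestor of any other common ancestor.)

226a694

Ancestors of 0dc793f: {0dc793f, 226a694, 550a33a, 7cc43e0}.
Ancestors of d193878: {226a694, 550a33a, 7cc43e0, d193878}.
Common ancestors: {226a694, 550a33a, 7cc43e0}.
Among these, 226a694 is not an ancestor of any other common ancestor — it is the merge base.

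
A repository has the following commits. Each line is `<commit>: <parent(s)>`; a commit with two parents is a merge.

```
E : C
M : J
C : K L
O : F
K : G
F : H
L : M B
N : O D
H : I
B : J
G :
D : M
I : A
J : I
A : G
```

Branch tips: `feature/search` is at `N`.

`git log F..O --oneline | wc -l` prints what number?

Reachable from O: {A, F, G, H, I, O}.
Reachable from F: {A, F, G, H, I}.
In O's history but not F's: {O} — 1 commit.

1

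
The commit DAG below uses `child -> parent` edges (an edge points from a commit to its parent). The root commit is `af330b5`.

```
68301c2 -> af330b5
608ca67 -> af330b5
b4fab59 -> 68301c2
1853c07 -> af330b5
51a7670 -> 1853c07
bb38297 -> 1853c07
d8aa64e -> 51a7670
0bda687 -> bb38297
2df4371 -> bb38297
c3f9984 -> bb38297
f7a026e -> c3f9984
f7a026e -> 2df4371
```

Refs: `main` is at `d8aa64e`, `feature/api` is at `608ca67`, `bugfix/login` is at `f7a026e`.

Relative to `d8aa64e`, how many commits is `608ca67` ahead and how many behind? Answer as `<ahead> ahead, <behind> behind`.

1 ahead, 3 behind

Reachable from 608ca67: {608ca67, af330b5}.
Reachable from d8aa64e: {1853c07, 51a7670, af330b5, d8aa64e}.
Only in 608ca67's history (ahead): {608ca67} — 1.
Only in d8aa64e's history (behind): {1853c07, 51a7670, d8aa64e} — 3.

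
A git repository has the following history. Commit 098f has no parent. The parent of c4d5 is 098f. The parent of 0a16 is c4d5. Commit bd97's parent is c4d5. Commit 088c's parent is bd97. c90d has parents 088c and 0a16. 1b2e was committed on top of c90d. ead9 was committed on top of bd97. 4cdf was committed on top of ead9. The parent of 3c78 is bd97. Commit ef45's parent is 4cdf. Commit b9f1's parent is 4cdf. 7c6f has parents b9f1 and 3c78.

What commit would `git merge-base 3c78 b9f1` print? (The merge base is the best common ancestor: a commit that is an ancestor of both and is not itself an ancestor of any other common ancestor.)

bd97

Ancestors of 3c78: {098f, 3c78, bd97, c4d5}.
Ancestors of b9f1: {098f, 4cdf, b9f1, bd97, c4d5, ead9}.
Common ancestors: {098f, bd97, c4d5}.
Among these, bd97 is not an ancestor of any other common ancestor — it is the merge base.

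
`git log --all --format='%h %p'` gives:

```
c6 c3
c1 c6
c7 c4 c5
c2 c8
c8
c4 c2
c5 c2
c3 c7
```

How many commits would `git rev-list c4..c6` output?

4

Reachable from c6: {c2, c3, c4, c5, c6, c7, c8}.
Reachable from c4: {c2, c4, c8}.
In c6's history but not c4's: {c3, c5, c6, c7} — 4 commits.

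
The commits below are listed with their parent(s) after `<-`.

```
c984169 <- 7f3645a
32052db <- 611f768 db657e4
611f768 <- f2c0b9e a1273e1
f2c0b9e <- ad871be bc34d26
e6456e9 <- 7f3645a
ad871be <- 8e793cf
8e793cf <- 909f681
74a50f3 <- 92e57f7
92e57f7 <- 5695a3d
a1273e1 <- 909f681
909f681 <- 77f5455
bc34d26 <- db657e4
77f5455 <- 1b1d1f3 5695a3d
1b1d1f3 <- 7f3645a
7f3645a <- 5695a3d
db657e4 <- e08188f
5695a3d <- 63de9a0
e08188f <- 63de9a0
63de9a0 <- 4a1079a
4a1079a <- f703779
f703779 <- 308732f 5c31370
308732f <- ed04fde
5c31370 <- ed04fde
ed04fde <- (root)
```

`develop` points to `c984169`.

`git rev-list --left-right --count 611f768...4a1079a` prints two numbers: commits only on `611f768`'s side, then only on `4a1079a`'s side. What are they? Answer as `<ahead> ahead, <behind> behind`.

Reachable from 611f768: {1b1d1f3, 308732f, 4a1079a, 5695a3d, 5c31370, 611f768, 63de9a0, 77f5455, 7f3645a, 8e793cf, 909f681, a1273e1, ad871be, bc34d26, db657e4, e08188f, ed04fde, f2c0b9e, f703779}.
Reachable from 4a1079a: {308732f, 4a1079a, 5c31370, ed04fde, f703779}.
Only in 611f768's history (ahead): {1b1d1f3, 5695a3d, 611f768, 63de9a0, 77f5455, 7f3645a, 8e793cf, 909f681, a1273e1, ad871be, bc34d26, db657e4, e08188f, f2c0b9e} — 14.
Only in 4a1079a's history (behind): {} — 0.

14 ahead, 0 behind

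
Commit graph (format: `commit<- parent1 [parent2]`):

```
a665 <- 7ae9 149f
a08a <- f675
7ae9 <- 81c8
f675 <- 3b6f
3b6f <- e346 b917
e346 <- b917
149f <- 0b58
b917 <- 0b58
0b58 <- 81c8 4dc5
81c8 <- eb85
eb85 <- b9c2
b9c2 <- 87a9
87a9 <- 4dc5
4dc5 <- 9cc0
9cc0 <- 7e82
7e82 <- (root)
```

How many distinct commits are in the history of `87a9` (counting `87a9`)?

Walking parent pointers from 87a9: reachable set = {4dc5, 7e82, 87a9, 9cc0}.
That is 4 commits.

4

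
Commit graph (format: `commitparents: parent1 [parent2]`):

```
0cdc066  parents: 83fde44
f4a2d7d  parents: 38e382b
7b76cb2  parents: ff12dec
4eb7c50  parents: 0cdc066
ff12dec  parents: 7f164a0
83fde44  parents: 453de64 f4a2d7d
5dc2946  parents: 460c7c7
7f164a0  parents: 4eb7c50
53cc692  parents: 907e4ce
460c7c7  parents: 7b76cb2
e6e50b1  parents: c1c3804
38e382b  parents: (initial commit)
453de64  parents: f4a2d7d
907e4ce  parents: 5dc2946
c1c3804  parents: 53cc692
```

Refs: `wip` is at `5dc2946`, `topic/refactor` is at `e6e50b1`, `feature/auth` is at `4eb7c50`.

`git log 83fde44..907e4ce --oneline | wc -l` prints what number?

8

Reachable from 907e4ce: {0cdc066, 38e382b, 453de64, 460c7c7, 4eb7c50, 5dc2946, 7b76cb2, 7f164a0, 83fde44, 907e4ce, f4a2d7d, ff12dec}.
Reachable from 83fde44: {38e382b, 453de64, 83fde44, f4a2d7d}.
In 907e4ce's history but not 83fde44's: {0cdc066, 460c7c7, 4eb7c50, 5dc2946, 7b76cb2, 7f164a0, 907e4ce, ff12dec} — 8 commits.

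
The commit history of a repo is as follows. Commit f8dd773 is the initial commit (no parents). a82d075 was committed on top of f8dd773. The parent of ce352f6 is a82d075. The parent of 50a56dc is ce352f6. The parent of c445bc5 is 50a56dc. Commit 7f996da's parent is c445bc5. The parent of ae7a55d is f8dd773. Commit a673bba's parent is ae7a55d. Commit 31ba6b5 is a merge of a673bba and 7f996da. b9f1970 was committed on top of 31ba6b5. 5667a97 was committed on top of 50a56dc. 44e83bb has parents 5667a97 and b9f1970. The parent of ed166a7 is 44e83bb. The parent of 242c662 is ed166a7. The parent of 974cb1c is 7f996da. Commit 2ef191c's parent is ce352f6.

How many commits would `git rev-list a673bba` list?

3

Walking parent pointers from a673bba: reachable set = {a673bba, ae7a55d, f8dd773}.
That is 3 commits.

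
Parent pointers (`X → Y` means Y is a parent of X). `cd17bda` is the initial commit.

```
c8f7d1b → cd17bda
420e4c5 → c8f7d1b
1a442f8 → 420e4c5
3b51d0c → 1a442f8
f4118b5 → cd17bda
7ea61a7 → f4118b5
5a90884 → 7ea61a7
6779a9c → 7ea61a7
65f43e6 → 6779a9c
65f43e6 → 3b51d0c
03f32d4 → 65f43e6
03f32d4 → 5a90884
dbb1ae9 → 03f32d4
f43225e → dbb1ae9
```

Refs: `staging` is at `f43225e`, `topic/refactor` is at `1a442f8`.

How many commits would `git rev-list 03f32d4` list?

11

Walking parent pointers from 03f32d4: reachable set = {03f32d4, 1a442f8, 3b51d0c, 420e4c5, 5a90884, 65f43e6, 6779a9c, 7ea61a7, c8f7d1b, cd17bda, f4118b5}.
That is 11 commits.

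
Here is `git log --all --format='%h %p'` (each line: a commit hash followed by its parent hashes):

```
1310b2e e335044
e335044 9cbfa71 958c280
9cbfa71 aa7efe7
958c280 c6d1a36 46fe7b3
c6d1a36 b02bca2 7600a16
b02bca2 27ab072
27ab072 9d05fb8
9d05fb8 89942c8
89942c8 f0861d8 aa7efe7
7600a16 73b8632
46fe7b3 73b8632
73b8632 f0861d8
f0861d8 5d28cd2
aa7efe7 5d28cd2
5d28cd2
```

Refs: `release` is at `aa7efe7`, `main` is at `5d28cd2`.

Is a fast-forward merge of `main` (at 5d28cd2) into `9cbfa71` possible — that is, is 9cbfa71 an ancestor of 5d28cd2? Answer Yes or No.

No

A fast-forward from 9cbfa71 to 5d28cd2 is possible iff 9cbfa71 is an ancestor of 5d28cd2.
Ancestors of 5d28cd2: {5d28cd2}.
9cbfa71 is not among them, so fast-forward is not possible.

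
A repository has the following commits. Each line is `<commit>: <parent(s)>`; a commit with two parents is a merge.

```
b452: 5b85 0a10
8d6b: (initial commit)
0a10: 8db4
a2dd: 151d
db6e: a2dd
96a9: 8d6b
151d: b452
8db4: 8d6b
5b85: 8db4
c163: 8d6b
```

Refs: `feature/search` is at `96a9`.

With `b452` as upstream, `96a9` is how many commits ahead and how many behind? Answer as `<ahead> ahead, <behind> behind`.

1 ahead, 4 behind

Reachable from 96a9: {8d6b, 96a9}.
Reachable from b452: {0a10, 5b85, 8d6b, 8db4, b452}.
Only in 96a9's history (ahead): {96a9} — 1.
Only in b452's history (behind): {0a10, 5b85, 8db4, b452} — 4.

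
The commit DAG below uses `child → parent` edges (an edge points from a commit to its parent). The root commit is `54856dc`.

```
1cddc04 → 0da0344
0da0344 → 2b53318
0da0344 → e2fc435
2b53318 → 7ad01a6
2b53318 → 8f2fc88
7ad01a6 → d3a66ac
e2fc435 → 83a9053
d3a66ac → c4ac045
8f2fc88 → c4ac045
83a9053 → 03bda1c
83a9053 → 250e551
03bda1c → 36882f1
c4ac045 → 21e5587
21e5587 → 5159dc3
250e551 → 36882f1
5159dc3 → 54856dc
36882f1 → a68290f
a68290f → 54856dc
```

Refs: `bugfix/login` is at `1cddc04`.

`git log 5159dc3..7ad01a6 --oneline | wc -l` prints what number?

4

Reachable from 7ad01a6: {21e5587, 5159dc3, 54856dc, 7ad01a6, c4ac045, d3a66ac}.
Reachable from 5159dc3: {5159dc3, 54856dc}.
In 7ad01a6's history but not 5159dc3's: {21e5587, 7ad01a6, c4ac045, d3a66ac} — 4 commits.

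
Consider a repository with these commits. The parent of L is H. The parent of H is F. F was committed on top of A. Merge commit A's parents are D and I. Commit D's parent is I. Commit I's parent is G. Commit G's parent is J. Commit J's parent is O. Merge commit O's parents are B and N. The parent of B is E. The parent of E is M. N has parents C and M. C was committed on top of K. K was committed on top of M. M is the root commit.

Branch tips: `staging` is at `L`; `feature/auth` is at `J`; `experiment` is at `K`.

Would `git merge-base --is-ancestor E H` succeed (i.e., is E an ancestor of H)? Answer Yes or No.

Yes

Ancestors of H (commits reachable by following parents): {A, B, C, D, E, F, G, H, I, J, K, M, N, O}.
E is in that set, so it is an ancestor of H.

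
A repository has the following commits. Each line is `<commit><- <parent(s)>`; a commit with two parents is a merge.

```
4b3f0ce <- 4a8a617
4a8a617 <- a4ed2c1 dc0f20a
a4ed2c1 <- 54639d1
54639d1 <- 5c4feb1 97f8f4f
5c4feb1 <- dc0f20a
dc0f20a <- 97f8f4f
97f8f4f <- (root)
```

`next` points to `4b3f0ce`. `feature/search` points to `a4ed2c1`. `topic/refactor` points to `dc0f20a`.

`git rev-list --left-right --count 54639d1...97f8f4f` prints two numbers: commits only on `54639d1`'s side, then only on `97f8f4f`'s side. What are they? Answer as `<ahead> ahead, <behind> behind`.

Reachable from 54639d1: {54639d1, 5c4feb1, 97f8f4f, dc0f20a}.
Reachable from 97f8f4f: {97f8f4f}.
Only in 54639d1's history (ahead): {54639d1, 5c4feb1, dc0f20a} — 3.
Only in 97f8f4f's history (behind): {} — 0.

3 ahead, 0 behind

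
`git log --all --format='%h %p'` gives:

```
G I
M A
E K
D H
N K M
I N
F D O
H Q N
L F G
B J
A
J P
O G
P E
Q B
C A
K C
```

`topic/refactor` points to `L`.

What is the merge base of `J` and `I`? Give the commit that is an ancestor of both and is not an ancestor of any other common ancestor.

K

Ancestors of J: {A, C, E, J, K, P}.
Ancestors of I: {A, C, I, K, M, N}.
Common ancestors: {A, C, K}.
Among these, K is not an ancestor of any other common ancestor — it is the merge base.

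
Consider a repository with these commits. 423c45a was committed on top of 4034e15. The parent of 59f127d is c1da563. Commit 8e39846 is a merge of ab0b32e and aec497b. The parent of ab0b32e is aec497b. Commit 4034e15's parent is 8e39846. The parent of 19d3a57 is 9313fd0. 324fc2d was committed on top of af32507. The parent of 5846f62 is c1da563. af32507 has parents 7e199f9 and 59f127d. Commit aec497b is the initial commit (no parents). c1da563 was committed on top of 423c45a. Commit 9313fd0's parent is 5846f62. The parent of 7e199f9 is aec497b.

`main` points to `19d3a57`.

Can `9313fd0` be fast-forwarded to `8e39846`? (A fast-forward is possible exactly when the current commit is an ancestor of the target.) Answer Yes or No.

A fast-forward from 9313fd0 to 8e39846 is possible iff 9313fd0 is an ancestor of 8e39846.
Ancestors of 8e39846: {8e39846, ab0b32e, aec497b}.
9313fd0 is not among them, so fast-forward is not possible.

No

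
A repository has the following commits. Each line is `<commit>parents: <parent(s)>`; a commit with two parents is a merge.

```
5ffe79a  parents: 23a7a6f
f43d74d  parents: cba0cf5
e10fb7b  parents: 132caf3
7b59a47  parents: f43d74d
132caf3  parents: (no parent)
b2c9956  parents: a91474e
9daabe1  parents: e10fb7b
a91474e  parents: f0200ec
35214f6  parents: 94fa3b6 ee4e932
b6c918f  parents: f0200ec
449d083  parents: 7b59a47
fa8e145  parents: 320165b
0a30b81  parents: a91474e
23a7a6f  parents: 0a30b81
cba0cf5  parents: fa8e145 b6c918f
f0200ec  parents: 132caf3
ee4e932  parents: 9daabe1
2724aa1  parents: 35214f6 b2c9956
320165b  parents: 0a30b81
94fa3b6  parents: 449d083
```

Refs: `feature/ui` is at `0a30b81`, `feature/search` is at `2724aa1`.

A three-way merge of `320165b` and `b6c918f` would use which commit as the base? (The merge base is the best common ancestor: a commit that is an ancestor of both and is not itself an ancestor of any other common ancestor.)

f0200ec

Ancestors of 320165b: {0a30b81, 132caf3, 320165b, a91474e, f0200ec}.
Ancestors of b6c918f: {132caf3, b6c918f, f0200ec}.
Common ancestors: {132caf3, f0200ec}.
Among these, f0200ec is not an ancestor of any other common ancestor — it is the merge base.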